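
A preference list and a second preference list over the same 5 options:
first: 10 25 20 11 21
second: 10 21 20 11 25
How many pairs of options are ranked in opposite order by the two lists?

There are 5 pairs.

Assign each item its position (1..5) in the first ordering, then rewrite the second ordering as that position sequence:
positions: 10→1, 25→2, 20→3, 11→4, 21→5
second ordering as positions: [1, 5, 3, 4, 2]
Discordant pairs = inversions in this position sequence.
1: 0
5: 3, 4, 2 → 3
3: 2 → 1
4: 2 → 1
2: 0
Total: 0 + 3 + 1 + 1 + 0 = 5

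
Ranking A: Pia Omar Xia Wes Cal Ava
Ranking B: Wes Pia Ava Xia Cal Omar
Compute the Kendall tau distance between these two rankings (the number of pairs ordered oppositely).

8 discordant pairs

Assign each item its position (1..6) in the first ordering, then rewrite the second ordering as that position sequence:
positions: Pia→1, Omar→2, Xia→3, Wes→4, Cal→5, Ava→6
second ordering as positions: [4, 1, 6, 3, 5, 2]
Discordant pairs = inversions in this position sequence.
4: 1, 3, 2 → 3
1: 0
6: 3, 5, 2 → 3
3: 2 → 1
5: 2 → 1
2: 0
Total: 3 + 0 + 3 + 1 + 1 + 0 = 8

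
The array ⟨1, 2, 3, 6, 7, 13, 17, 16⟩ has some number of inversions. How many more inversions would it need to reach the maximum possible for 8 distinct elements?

Maximum inversions for 8 distinct elements is C(8, 2) = 8·7/2 = 28.
Current inversions — for each element, count later smaller elements:
1: 0
2: 0
3: 0
6: 0
7: 0
13: 0
17: 1
16: 0
Current total: 0 + 0 + 0 + 0 + 0 + 0 + 1 + 0 = 1
Shortfall: 28 − 1 = 27

27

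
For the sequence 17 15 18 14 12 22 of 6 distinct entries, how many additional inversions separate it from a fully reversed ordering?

7

Maximum inversions for 6 distinct elements is C(6, 2) = 6·5/2 = 15.
Current inversions — for each element, count later smaller elements:
17: 3
15: 2
18: 2
14: 1
12: 0
22: 0
Current total: 3 + 2 + 2 + 1 + 0 + 0 = 8
Shortfall: 15 − 8 = 7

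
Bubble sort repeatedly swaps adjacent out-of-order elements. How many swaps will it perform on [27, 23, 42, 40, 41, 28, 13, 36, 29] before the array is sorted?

19 swaps

Minimum adjacent swaps = number of inversions (each swap of adjacent out-of-order elements removes one inversion and no swap can remove more).
Count inversions — for each element, later elements that are smaller:
27: 23, 13 → 2
23: 13 → 1
42: 40, 41, 28, 13, 36, 29 → 6
40: 28, 13, 36, 29 → 4
41: 28, 13, 36, 29 → 4
28: 13 → 1
13: none → 0
36: 29 → 1
29: none → 0
Total inversions: 2 + 1 + 6 + 4 + 4 + 1 + 0 + 1 + 0 = 19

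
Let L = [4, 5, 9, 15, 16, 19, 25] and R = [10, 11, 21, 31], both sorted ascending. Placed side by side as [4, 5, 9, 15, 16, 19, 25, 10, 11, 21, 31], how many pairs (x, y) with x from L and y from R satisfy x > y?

Cross-inversions: 9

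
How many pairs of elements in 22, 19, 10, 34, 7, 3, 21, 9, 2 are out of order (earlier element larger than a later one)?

Sweep left to right; for each value list the smaller values that follow it:
22: 7
19: 5
10: 4
34: 5
7: 2
3: 1
21: 2
9: 1
2: 0
Sum: 7 + 5 + 4 + 5 + 2 + 1 + 2 + 1 + 0 = 27

27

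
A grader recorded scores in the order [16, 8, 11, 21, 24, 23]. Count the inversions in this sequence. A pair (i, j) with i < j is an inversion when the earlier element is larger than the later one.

3

Element-by-element contributions:
16 → 8, 11 → 2
8 → none → 0
11 → none → 0
21 → none → 0
24 → 23 → 1
23 → none → 0
Sum: 2 + 0 + 0 + 0 + 1 + 0 = 3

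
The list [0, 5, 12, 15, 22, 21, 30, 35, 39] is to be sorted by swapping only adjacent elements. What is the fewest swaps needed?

Each adjacent swap fixes exactly one inversion, so the minimum swap count equals the number of inversions.
Count inversions — for each element, later elements that are smaller:
0: none → 0
5: none → 0
12: none → 0
15: none → 0
22: 21 → 1
21: none → 0
30: none → 0
35: none → 0
39: none → 0
Total inversions: 0 + 0 + 0 + 0 + 1 + 0 + 0 + 0 + 0 = 1

1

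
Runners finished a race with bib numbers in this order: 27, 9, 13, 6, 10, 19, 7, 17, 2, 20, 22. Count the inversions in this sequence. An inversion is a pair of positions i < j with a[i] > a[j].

Inversions: 25

Count, for each position, how many later elements it exceeds:
27 → 9, 13, 6, 10, 19, 7, 17, 2, 20, 22 → 10
9 → 6, 7, 2 → 3
13 → 6, 10, 7, 2 → 4
6 → 2 → 1
10 → 7, 2 → 2
19 → 7, 17, 2 → 3
7 → 2 → 1
17 → 2 → 1
2 → none → 0
20 → none → 0
22 → none → 0
Sum: 10 + 3 + 4 + 1 + 2 + 3 + 1 + 1 + 0 + 0 + 0 = 25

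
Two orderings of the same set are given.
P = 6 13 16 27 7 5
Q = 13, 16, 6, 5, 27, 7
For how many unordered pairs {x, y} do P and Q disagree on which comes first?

4 disagreeing pairs

Assign each item its position (1..6) in the first ordering, then rewrite the second ordering as that position sequence:
positions: 6→1, 13→2, 16→3, 27→4, 7→5, 5→6
second ordering as positions: [2, 3, 1, 6, 4, 5]
Discordant pairs = inversions in this position sequence.
2: 1 → 1
3: 1 → 1
1: 0
6: 4, 5 → 2
4: 0
5: 0
Total: 1 + 1 + 0 + 2 + 0 + 0 = 4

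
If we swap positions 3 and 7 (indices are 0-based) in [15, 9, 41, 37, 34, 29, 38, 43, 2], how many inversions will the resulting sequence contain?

Positions 3 and 7 hold 37 and 43; after swapping, the array is [15, 9, 41, 43, 34, 29, 38, 37, 2].
Count, for each position, how many later elements it exceeds:
15 → 9, 2 → 2
9 → 2 → 1
41 → 34, 29, 38, 37, 2 → 5
43 → 34, 29, 38, 37, 2 → 5
34 → 29, 2 → 2
29 → 2 → 1
38 → 37, 2 → 2
37 → 2 → 1
2 → none → 0
Sum: 2 + 1 + 5 + 5 + 2 + 1 + 2 + 1 + 0 = 19

There are 19 inversions.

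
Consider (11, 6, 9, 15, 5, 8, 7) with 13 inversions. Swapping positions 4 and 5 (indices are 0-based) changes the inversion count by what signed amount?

+1

Positions 4 and 5 hold 5 and 8; after swapping, the array is [11, 6, 9, 15, 8, 5, 7].
For each element, count later entries that are smaller:
11: 5
6: 1
9: 3
15: 3
8: 2
5: 0
7: 0
Sum: 5 + 1 + 3 + 3 + 2 + 0 + 0 = 14
Change: 14 − 13 = +1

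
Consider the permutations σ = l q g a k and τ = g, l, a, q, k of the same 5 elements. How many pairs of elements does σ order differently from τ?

Assign each item its position (1..5) in the first ordering, then rewrite the second ordering as that position sequence:
positions: l→1, q→2, g→3, a→4, k→5
second ordering as positions: [3, 1, 4, 2, 5]
Discordant pairs = inversions in this position sequence.
3: 1, 2 → 2
1: 0
4: 2 → 1
2: 0
5: 0
Total: 2 + 0 + 1 + 0 + 0 = 3

3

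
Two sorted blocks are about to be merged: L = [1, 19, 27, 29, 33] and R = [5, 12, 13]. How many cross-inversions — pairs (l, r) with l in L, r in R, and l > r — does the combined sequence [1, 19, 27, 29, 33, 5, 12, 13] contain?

Take each right-half value and tally the left-half values above it:
r = 5: 19, 27, 29, 33 → 4
r = 12: 19, 27, 29, 33 → 4
r = 13: 19, 27, 29, 33 → 4
Cross-inversions: 4 + 4 + 4 = 12

Cross-inversions: 12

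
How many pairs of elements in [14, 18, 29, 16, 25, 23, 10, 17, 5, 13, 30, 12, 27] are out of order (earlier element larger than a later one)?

Inversions: 41

For each element, count later entries that are smaller:
14 → 10, 5, 13, 12 → 4
18 → 16, 10, 17, 5, 13, 12 → 6
29 → 16, 25, 23, 10, 17, 5, 13, 12, 27 → 9
16 → 10, 5, 13, 12 → 4
25 → 23, 10, 17, 5, 13, 12 → 6
23 → 10, 17, 5, 13, 12 → 5
10 → 5 → 1
17 → 5, 13, 12 → 3
5 → none → 0
13 → 12 → 1
30 → 12, 27 → 2
12 → none → 0
27 → none → 0
Sum: 4 + 6 + 9 + 4 + 6 + 5 + 1 + 3 + 0 + 1 + 2 + 0 + 0 = 41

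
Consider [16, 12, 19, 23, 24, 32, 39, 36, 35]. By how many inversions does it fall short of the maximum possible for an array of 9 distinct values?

Maximum inversions for 9 distinct elements is C(9, 2) = 9·8/2 = 36.
Current inversions — for each element, count later smaller elements:
16: 1
12: 0
19: 0
23: 0
24: 0
32: 0
39: 2
36: 1
35: 0
Current total: 1 + 0 + 0 + 0 + 0 + 0 + 2 + 1 + 0 = 4
Shortfall: 36 − 4 = 32

32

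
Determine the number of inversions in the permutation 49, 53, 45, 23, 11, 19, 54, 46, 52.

Sweep left to right; for each value list the smaller values that follow it:
49: 5
53: 6
45: 3
23: 2
11: 0
19: 0
54: 2
46: 0
52: 0
Sum: 5 + 6 + 3 + 2 + 0 + 0 + 2 + 0 + 0 = 18

18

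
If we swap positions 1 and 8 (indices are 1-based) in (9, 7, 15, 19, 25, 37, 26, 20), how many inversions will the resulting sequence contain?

Positions 1 and 8 hold 9 and 20; after swapping, the array is [20, 7, 15, 19, 25, 37, 26, 9].
Count, for each position, how many later elements it exceeds:
20: 4
7: 0
15: 1
19: 1
25: 1
37: 2
26: 1
9: 0
Sum: 4 + 0 + 1 + 1 + 1 + 2 + 1 + 0 = 10

10 inversions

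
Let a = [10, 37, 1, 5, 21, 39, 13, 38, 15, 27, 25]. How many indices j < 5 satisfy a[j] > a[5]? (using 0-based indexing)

0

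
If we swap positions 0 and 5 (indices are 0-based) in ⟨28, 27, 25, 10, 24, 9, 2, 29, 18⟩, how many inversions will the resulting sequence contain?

Inversions: 16

Positions 0 and 5 hold 28 and 9; after swapping, the array is [9, 27, 25, 10, 24, 28, 2, 29, 18].
Count, for each position, how many later elements it exceeds:
9: 1
27: 5
25: 4
10: 1
24: 2
28: 2
2: 0
29: 1
18: 0
Sum: 1 + 5 + 4 + 1 + 2 + 2 + 0 + 1 + 0 = 16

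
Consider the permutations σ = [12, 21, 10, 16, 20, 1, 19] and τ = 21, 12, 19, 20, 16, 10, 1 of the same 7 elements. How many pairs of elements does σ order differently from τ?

There are 8 discordant pairs.

Assign each item its position (1..7) in the first ordering, then rewrite the second ordering as that position sequence:
positions: 12→1, 21→2, 10→3, 16→4, 20→5, 1→6, 19→7
second ordering as positions: [2, 1, 7, 5, 4, 3, 6]
Discordant pairs = inversions in this position sequence.
2: 1 → 1
1: 0
7: 5, 4, 3, 6 → 4
5: 4, 3 → 2
4: 3 → 1
3: 0
6: 0
Total: 1 + 0 + 4 + 2 + 1 + 0 + 0 = 8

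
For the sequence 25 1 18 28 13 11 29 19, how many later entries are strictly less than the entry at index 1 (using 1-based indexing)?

The element at index 1 is 25.
Elements after it: 1, 18, 28, 13, 11, 29, 19
Those smaller than 25: 1, 18, 13, 11, 19

5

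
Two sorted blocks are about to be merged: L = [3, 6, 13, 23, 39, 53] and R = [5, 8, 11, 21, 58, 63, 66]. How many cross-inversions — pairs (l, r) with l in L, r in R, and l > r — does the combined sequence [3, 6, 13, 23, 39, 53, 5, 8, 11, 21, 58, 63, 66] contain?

Take each right-half value and tally the left-half values above it:
r = 5: 6, 13, 23, 39, 53 → 5
r = 8: 13, 23, 39, 53 → 4
r = 11: 13, 23, 39, 53 → 4
r = 21: 23, 39, 53 → 3
r = 58: none → 0
r = 63: none → 0
r = 66: none → 0
Cross-inversions: 5 + 4 + 4 + 3 + 0 + 0 + 0 = 16

16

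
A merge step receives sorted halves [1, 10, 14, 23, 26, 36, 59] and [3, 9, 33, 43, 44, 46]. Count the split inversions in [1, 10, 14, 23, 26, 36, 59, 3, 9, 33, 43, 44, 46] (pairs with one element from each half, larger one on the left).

17 split inversions

Count, for every r in R, how many entries of L exceed r:
r = 3: 10, 14, 23, 26, 36, 59 → 6
r = 9: 10, 14, 23, 26, 36, 59 → 6
r = 33: 36, 59 → 2
r = 43: 59 → 1
r = 44: 59 → 1
r = 46: 59 → 1
Cross-inversions: 6 + 6 + 2 + 1 + 1 + 1 = 17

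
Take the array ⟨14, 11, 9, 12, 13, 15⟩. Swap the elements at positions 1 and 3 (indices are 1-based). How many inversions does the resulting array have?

Inversions: 2

Positions 1 and 3 hold 14 and 9; after swapping, the array is [9, 11, 14, 12, 13, 15].
Count, for each position, how many later elements it exceeds:
9: 0
11: 0
14: 2
12: 0
13: 0
15: 0
Sum: 0 + 0 + 2 + 0 + 0 + 0 = 2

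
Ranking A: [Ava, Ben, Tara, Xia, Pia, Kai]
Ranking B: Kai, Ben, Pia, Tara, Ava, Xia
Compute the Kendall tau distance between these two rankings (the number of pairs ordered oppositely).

Assign each item its position (1..6) in the first ordering, then rewrite the second ordering as that position sequence:
positions: Ava→1, Ben→2, Tara→3, Xia→4, Pia→5, Kai→6
second ordering as positions: [6, 2, 5, 3, 1, 4]
Discordant pairs = inversions in this position sequence.
6: 2, 5, 3, 1, 4 → 5
2: 1 → 1
5: 3, 1, 4 → 3
3: 1 → 1
1: 0
4: 0
Total: 5 + 1 + 3 + 1 + 0 + 0 = 10

10 discordant pairs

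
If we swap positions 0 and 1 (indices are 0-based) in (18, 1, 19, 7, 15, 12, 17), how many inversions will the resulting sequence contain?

There are 9 inversions.

Positions 0 and 1 hold 18 and 1; after swapping, the array is [1, 18, 19, 7, 15, 12, 17].
Sweep left to right; for each value list the smaller values that follow it:
1: 0
18: 4
19: 4
7: 0
15: 1
12: 0
17: 0
Sum: 0 + 4 + 4 + 0 + 1 + 0 + 0 = 9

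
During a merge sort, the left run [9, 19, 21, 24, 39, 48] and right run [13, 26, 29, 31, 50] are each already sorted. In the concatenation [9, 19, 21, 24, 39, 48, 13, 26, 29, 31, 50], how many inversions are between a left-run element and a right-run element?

11

Count, for every r in R, how many entries of L exceed r:
r = 13: 19, 21, 24, 39, 48 → 5
r = 26: 39, 48 → 2
r = 29: 39, 48 → 2
r = 31: 39, 48 → 2
r = 50: none → 0
Cross-inversions: 5 + 2 + 2 + 2 + 0 = 11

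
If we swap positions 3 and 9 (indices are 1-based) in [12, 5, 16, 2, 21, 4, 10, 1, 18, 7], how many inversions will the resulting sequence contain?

Positions 3 and 9 hold 16 and 18; after swapping, the array is [12, 5, 18, 2, 21, 4, 10, 1, 16, 7].
Element-by-element contributions:
12: 6
5: 3
18: 6
2: 1
21: 5
4: 1
10: 2
1: 0
16: 1
7: 0
Sum: 6 + 3 + 6 + 1 + 5 + 1 + 2 + 0 + 1 + 0 = 25

25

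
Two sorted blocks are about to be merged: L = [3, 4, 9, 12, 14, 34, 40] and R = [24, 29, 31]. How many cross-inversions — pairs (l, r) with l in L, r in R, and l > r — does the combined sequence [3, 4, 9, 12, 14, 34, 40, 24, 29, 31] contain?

6

Count, for every r in R, how many entries of L exceed r:
r = 24: 34, 40 → 2
r = 29: 34, 40 → 2
r = 31: 34, 40 → 2
Cross-inversions: 2 + 2 + 2 = 6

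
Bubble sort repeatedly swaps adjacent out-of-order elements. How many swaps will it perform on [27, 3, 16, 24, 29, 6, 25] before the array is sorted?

Minimum adjacent swaps = number of inversions (each swap of adjacent out-of-order elements removes one inversion and no swap can remove more).
Count inversions — for each element, later elements that are smaller:
27: 3, 16, 24, 6, 25 → 5
3: none → 0
16: 6 → 1
24: 6 → 1
29: 6, 25 → 2
6: none → 0
25: none → 0
Total inversions: 5 + 0 + 1 + 1 + 2 + 0 + 0 = 9

9 adjacent swaps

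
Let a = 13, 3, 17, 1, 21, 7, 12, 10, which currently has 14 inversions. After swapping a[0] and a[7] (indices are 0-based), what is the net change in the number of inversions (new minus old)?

-3

Positions 0 and 7 hold 13 and 10; after swapping, the array is [10, 3, 17, 1, 21, 7, 12, 13].
Sweep left to right; for each value list the smaller values that follow it:
10 → 3, 1, 7 → 3
3 → 1 → 1
17 → 1, 7, 12, 13 → 4
1 → none → 0
21 → 7, 12, 13 → 3
7 → none → 0
12 → none → 0
13 → none → 0
Sum: 3 + 1 + 4 + 0 + 3 + 0 + 0 + 0 = 11
Change: 11 − 14 = -3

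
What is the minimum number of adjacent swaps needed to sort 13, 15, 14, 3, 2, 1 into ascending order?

Each adjacent swap fixes exactly one inversion, so the minimum swap count equals the number of inversions.
Count inversions — for each element, later elements that are smaller:
13: 3, 2, 1 → 3
15: 14, 3, 2, 1 → 4
14: 3, 2, 1 → 3
3: 2, 1 → 2
2: 1 → 1
1: none → 0
Total inversions: 3 + 4 + 3 + 2 + 1 + 0 = 13

Adjacent swaps: 13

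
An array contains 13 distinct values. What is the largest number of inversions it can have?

The maximum occurs when the array is in strictly decreasing order: every one of the C(13, 2) pairs is inverted.
C(13, 2) = 13·12/2 = 78

78 inversions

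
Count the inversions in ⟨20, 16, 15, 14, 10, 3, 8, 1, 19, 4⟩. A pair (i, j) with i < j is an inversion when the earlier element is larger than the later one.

35

Element-by-element contributions:
20 → 16, 15, 14, 10, 3, 8, 1, 19, 4 → 9
16 → 15, 14, 10, 3, 8, 1, 4 → 7
15 → 14, 10, 3, 8, 1, 4 → 6
14 → 10, 3, 8, 1, 4 → 5
10 → 3, 8, 1, 4 → 4
3 → 1 → 1
8 → 1, 4 → 2
1 → none → 0
19 → 4 → 1
4 → none → 0
Sum: 9 + 7 + 6 + 5 + 4 + 1 + 2 + 0 + 1 + 0 = 35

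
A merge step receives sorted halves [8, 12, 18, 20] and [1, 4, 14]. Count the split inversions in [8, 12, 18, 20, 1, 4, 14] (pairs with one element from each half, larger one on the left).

10 cross-inversions

Count, for every r in R, how many entries of L exceed r:
r = 1: 8, 12, 18, 20 → 4
r = 4: 8, 12, 18, 20 → 4
r = 14: 18, 20 → 2
Cross-inversions: 4 + 4 + 2 = 10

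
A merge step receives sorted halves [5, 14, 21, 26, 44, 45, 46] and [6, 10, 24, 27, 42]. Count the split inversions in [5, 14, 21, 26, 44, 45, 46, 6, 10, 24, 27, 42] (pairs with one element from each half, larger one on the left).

22

Count, for every r in R, how many entries of L exceed r:
r = 6: 14, 21, 26, 44, 45, 46 → 6
r = 10: 14, 21, 26, 44, 45, 46 → 6
r = 24: 26, 44, 45, 46 → 4
r = 27: 44, 45, 46 → 3
r = 42: 44, 45, 46 → 3
Cross-inversions: 6 + 6 + 4 + 3 + 3 = 22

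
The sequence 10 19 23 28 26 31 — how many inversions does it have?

1

Listing every pair i<j with a[i]>a[j] (using 0-based positions):
(3,4): 28 > 26
That's 1 pair.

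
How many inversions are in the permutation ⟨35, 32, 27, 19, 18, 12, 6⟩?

There are 21 inversions.

Count, for each position, how many later elements it exceeds:
35: 6
32: 5
27: 4
19: 3
18: 2
12: 1
6: 0
Sum: 6 + 5 + 4 + 3 + 2 + 1 + 0 = 21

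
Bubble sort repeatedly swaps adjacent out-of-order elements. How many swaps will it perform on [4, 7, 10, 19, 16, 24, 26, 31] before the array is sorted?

The minimum number of adjacent swaps to sort an array equals its inversion count, since every such swap removes exactly one inversion.
Count inversions — for each element, later elements that are smaller:
4: none → 0
7: none → 0
10: none → 0
19: 16 → 1
16: none → 0
24: none → 0
26: none → 0
31: none → 0
Total inversions: 0 + 0 + 0 + 1 + 0 + 0 + 0 + 0 = 1

1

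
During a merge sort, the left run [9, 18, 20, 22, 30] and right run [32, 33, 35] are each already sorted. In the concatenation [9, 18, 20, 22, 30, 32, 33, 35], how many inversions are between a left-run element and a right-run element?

0 split inversions

For each element r of the right run, count left-run elements greater than r:
r = 32: none → 0
r = 33: none → 0
r = 35: none → 0
Cross-inversions: 0 + 0 + 0 = 0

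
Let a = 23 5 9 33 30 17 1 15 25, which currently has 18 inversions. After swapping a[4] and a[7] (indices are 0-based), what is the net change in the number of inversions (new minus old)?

-3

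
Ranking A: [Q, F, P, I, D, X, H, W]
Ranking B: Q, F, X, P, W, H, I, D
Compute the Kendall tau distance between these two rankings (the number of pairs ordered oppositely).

Assign each item its position (1..8) in the first ordering, then rewrite the second ordering as that position sequence:
positions: Q→1, F→2, P→3, I→4, D→5, X→6, H→7, W→8
second ordering as positions: [1, 2, 6, 3, 8, 7, 4, 5]
Discordant pairs = inversions in this position sequence.
1: 0
2: 0
6: 3, 4, 5 → 3
3: 0
8: 7, 4, 5 → 3
7: 4, 5 → 2
4: 0
5: 0
Total: 0 + 0 + 3 + 0 + 3 + 2 + 0 + 0 = 8

8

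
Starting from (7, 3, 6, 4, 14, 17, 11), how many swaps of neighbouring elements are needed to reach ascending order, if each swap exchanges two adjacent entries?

The minimum number of adjacent swaps to sort an array equals its inversion count, since every such swap removes exactly one inversion.
Count inversions — for each element, later elements that are smaller:
7: 3, 6, 4 → 3
3: none → 0
6: 4 → 1
4: none → 0
14: 11 → 1
17: 11 → 1
11: none → 0
Total inversions: 3 + 0 + 1 + 0 + 1 + 1 + 0 = 6

6 swaps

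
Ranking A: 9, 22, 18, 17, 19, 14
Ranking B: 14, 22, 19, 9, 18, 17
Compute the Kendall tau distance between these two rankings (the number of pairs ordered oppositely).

There are 9 discordant pairs.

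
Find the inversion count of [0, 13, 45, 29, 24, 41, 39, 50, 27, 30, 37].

There are 19 out-of-order pairs.

For each element, count later entries that are smaller:
0 → none → 0
13 → none → 0
45 → 29, 24, 41, 39, 27, 30, 37 → 7
29 → 24, 27 → 2
24 → none → 0
41 → 39, 27, 30, 37 → 4
39 → 27, 30, 37 → 3
50 → 27, 30, 37 → 3
27 → none → 0
30 → none → 0
37 → none → 0
Sum: 0 + 0 + 7 + 2 + 0 + 4 + 3 + 3 + 0 + 0 + 0 = 19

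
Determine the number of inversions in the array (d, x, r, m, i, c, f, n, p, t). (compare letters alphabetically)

There are 20 inversions.

For each element, count later entries that are smaller:
d: 1
x: 8
r: 6
m: 3
i: 2
c: 0
f: 0
n: 0
p: 0
t: 0
Sum: 1 + 8 + 6 + 3 + 2 + 0 + 0 + 0 + 0 + 0 = 20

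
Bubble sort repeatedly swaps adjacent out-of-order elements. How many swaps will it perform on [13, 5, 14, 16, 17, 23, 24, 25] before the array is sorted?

The minimum number of adjacent swaps to sort an array equals its inversion count, since every such swap removes exactly one inversion.
Count inversions — for each element, later elements that are smaller:
13: 5 → 1
5: none → 0
14: none → 0
16: none → 0
17: none → 0
23: none → 0
24: none → 0
25: none → 0
Total inversions: 1 + 0 + 0 + 0 + 0 + 0 + 0 + 0 = 1

1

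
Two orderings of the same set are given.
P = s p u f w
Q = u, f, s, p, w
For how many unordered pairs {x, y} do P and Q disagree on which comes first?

Assign each item its position (1..5) in the first ordering, then rewrite the second ordering as that position sequence:
positions: s→1, p→2, u→3, f→4, w→5
second ordering as positions: [3, 4, 1, 2, 5]
Discordant pairs = inversions in this position sequence.
3: 1, 2 → 2
4: 1, 2 → 2
1: 0
2: 0
5: 0
Total: 2 + 2 + 0 + 0 + 0 = 4

4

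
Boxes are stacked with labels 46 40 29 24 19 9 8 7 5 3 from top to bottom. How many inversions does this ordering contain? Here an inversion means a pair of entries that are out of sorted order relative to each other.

45

Count, for each position, how many later elements it exceeds:
46 → 40, 29, 24, 19, 9, 8, 7, 5, 3 → 9
40 → 29, 24, 19, 9, 8, 7, 5, 3 → 8
29 → 24, 19, 9, 8, 7, 5, 3 → 7
24 → 19, 9, 8, 7, 5, 3 → 6
19 → 9, 8, 7, 5, 3 → 5
9 → 8, 7, 5, 3 → 4
8 → 7, 5, 3 → 3
7 → 5, 3 → 2
5 → 3 → 1
3 → none → 0
Sum: 9 + 8 + 7 + 6 + 5 + 4 + 3 + 2 + 1 + 0 = 45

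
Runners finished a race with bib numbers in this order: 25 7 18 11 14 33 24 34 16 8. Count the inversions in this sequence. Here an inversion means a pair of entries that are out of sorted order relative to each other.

For each element, count later entries that are smaller:
25 → 7, 18, 11, 14, 24, 16, 8 → 7
7 → none → 0
18 → 11, 14, 16, 8 → 4
11 → 8 → 1
14 → 8 → 1
33 → 24, 16, 8 → 3
24 → 16, 8 → 2
34 → 16, 8 → 2
16 → 8 → 1
8 → none → 0
Sum: 7 + 0 + 4 + 1 + 1 + 3 + 2 + 2 + 1 + 0 = 21

21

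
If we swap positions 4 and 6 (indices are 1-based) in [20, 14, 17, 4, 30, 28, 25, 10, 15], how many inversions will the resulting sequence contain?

20 inversions

Positions 4 and 6 hold 4 and 28; after swapping, the array is [20, 14, 17, 28, 30, 4, 25, 10, 15].
For each element, count later entries that are smaller:
20 → 14, 17, 4, 10, 15 → 5
14 → 4, 10 → 2
17 → 4, 10, 15 → 3
28 → 4, 25, 10, 15 → 4
30 → 4, 25, 10, 15 → 4
4 → none → 0
25 → 10, 15 → 2
10 → none → 0
15 → none → 0
Sum: 5 + 2 + 3 + 4 + 4 + 0 + 2 + 0 + 0 = 20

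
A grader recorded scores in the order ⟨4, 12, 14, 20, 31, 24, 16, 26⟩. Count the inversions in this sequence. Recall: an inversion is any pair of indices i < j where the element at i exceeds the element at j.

For each element, count later entries that are smaller:
4: 0
12: 0
14: 0
20: 1
31: 3
24: 1
16: 0
26: 0
Sum: 0 + 0 + 0 + 1 + 3 + 1 + 0 + 0 = 5

Inversions: 5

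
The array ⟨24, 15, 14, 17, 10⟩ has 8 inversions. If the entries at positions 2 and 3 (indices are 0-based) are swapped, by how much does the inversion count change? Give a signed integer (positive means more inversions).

Positions 2 and 3 hold 14 and 17; after swapping, the array is [24, 15, 17, 14, 10].
Sweep left to right; for each value list the smaller values that follow it:
24: 4
15: 2
17: 2
14: 1
10: 0
Sum: 4 + 2 + 2 + 1 + 0 = 9
Change: 9 − 8 = +1

+1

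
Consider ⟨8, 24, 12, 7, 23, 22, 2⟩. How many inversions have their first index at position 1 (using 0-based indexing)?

5

The element at index 1 is 24.
Elements after it: 12, 7, 23, 22, 2
Those smaller than 24: 12, 7, 23, 22, 2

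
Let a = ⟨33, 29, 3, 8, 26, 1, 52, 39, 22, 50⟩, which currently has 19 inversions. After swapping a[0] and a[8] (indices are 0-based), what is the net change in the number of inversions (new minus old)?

-5

Positions 0 and 8 hold 33 and 22; after swapping, the array is [22, 29, 3, 8, 26, 1, 52, 39, 33, 50].
Element-by-element contributions:
22 → 3, 8, 1 → 3
29 → 3, 8, 26, 1 → 4
3 → 1 → 1
8 → 1 → 1
26 → 1 → 1
1 → none → 0
52 → 39, 33, 50 → 3
39 → 33 → 1
33 → none → 0
50 → none → 0
Sum: 3 + 4 + 1 + 1 + 1 + 0 + 3 + 1 + 0 + 0 = 14
Change: 14 − 19 = -5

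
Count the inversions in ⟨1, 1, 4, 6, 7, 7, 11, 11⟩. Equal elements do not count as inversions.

There are 0 out-of-order pairs.

For each element, count later entries that are smaller:
1 → none → 0
1 → none → 0
4 → none → 0
6 → none → 0
7 → none → 0
7 → none → 0
11 → none → 0
11 → none → 0
Sum: 0 + 0 + 0 + 0 + 0 + 0 + 0 + 0 = 0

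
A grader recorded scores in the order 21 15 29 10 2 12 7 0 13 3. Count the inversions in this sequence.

33

Count, for each position, how many later elements it exceeds:
21: 8
15: 7
29: 7
10: 4
2: 1
12: 3
7: 2
0: 0
13: 1
3: 0
Sum: 8 + 7 + 7 + 4 + 1 + 3 + 2 + 0 + 1 + 0 = 33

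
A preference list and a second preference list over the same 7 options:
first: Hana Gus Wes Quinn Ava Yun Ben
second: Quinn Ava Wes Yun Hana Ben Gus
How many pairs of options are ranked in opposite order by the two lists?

There are 11 pairs.

Assign each item its position (1..7) in the first ordering, then rewrite the second ordering as that position sequence:
positions: Hana→1, Gus→2, Wes→3, Quinn→4, Ava→5, Yun→6, Ben→7
second ordering as positions: [4, 5, 3, 6, 1, 7, 2]
Discordant pairs = inversions in this position sequence.
4: 3, 1, 2 → 3
5: 3, 1, 2 → 3
3: 1, 2 → 2
6: 1, 2 → 2
1: 0
7: 2 → 1
2: 0
Total: 3 + 3 + 2 + 2 + 0 + 1 + 0 = 11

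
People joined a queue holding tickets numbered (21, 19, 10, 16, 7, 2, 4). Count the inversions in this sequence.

19

Element-by-element contributions:
21: 6
19: 5
10: 3
16: 3
7: 2
2: 0
4: 0
Sum: 6 + 5 + 3 + 3 + 2 + 0 + 0 = 19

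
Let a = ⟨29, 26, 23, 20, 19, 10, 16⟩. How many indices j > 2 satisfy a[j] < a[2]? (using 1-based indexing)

5 such elements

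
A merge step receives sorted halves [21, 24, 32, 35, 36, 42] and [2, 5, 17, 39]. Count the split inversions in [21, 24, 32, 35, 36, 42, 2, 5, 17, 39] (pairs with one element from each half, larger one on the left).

There are 19 split inversions.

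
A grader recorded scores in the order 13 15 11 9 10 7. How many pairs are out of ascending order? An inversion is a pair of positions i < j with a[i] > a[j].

Sweep left to right; for each value list the smaller values that follow it:
13 → 11, 9, 10, 7 → 4
15 → 11, 9, 10, 7 → 4
11 → 9, 10, 7 → 3
9 → 7 → 1
10 → 7 → 1
7 → none → 0
Sum: 4 + 4 + 3 + 1 + 1 + 0 = 13

13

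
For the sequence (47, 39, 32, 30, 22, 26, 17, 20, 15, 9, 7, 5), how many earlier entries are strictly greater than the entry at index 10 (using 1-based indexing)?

9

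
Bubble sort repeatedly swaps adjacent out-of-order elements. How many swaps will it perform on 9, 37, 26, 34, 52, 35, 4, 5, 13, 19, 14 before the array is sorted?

32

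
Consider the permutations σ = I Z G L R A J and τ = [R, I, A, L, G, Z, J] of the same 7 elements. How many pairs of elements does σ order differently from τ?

Assign each item its position (1..7) in the first ordering, then rewrite the second ordering as that position sequence:
positions: I→1, Z→2, G→3, L→4, R→5, A→6, J→7
second ordering as positions: [5, 1, 6, 4, 3, 2, 7]
Discordant pairs = inversions in this position sequence.
5: 1, 4, 3, 2 → 4
1: 0
6: 4, 3, 2 → 3
4: 3, 2 → 2
3: 2 → 1
2: 0
7: 0
Total: 4 + 0 + 3 + 2 + 1 + 0 + 0 = 10

10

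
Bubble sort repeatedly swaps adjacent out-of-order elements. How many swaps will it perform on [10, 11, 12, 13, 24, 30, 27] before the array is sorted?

The minimum number of adjacent swaps to sort an array equals its inversion count, since every such swap removes exactly one inversion.
Count inversions — for each element, later elements that are smaller:
10: none → 0
11: none → 0
12: none → 0
13: none → 0
24: none → 0
30: 27 → 1
27: none → 0
Total inversions: 0 + 0 + 0 + 0 + 0 + 1 + 0 = 1

Swaps: 1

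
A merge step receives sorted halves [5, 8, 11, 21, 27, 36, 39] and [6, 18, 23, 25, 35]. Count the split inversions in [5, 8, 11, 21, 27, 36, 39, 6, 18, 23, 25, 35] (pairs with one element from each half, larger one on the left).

18

For each element r of the right run, count left-run elements greater than r:
r = 6: 8, 11, 21, 27, 36, 39 → 6
r = 18: 21, 27, 36, 39 → 4
r = 23: 27, 36, 39 → 3
r = 25: 27, 36, 39 → 3
r = 35: 36, 39 → 2
Cross-inversions: 6 + 4 + 3 + 3 + 2 = 18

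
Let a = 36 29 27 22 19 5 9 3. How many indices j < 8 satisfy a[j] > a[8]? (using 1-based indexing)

The element at index 8 is 3.
Elements before it: 36, 29, 27, 22, 19, 5, 9
Those larger than 3: 36, 29, 27, 22, 19, 5, 9

7 such elements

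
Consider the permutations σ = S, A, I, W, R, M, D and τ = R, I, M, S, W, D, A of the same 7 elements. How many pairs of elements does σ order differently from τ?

11

Assign each item its position (1..7) in the first ordering, then rewrite the second ordering as that position sequence:
positions: S→1, A→2, I→3, W→4, R→5, M→6, D→7
second ordering as positions: [5, 3, 6, 1, 4, 7, 2]
Discordant pairs = inversions in this position sequence.
5: 3, 1, 4, 2 → 4
3: 1, 2 → 2
6: 1, 4, 2 → 3
1: 0
4: 2 → 1
7: 2 → 1
2: 0
Total: 4 + 2 + 3 + 0 + 1 + 1 + 0 = 11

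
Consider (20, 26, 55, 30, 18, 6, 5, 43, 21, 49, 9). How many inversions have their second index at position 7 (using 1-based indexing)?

6

The element at index 7 is 5.
Elements before it: 20, 26, 55, 30, 18, 6
Those larger than 5: 20, 26, 55, 30, 18, 6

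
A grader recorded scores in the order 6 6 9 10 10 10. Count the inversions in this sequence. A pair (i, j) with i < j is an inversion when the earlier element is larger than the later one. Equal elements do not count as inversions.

0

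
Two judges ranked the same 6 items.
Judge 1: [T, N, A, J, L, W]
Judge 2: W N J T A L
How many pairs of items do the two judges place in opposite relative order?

Assign each item its position (1..6) in the first ordering, then rewrite the second ordering as that position sequence:
positions: T→1, N→2, A→3, J→4, L→5, W→6
second ordering as positions: [6, 2, 4, 1, 3, 5]
Discordant pairs = inversions in this position sequence.
6: 2, 4, 1, 3, 5 → 5
2: 1 → 1
4: 1, 3 → 2
1: 0
3: 0
5: 0
Total: 5 + 1 + 2 + 0 + 0 + 0 = 8

8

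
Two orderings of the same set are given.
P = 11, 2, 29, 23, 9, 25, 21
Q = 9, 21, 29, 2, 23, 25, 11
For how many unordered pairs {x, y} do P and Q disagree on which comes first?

Assign each item its position (1..7) in the first ordering, then rewrite the second ordering as that position sequence:
positions: 11→1, 2→2, 29→3, 23→4, 9→5, 25→6, 21→7
second ordering as positions: [5, 7, 3, 2, 4, 6, 1]
Discordant pairs = inversions in this position sequence.
5: 3, 2, 4, 1 → 4
7: 3, 2, 4, 6, 1 → 5
3: 2, 1 → 2
2: 1 → 1
4: 1 → 1
6: 1 → 1
1: 0
Total: 4 + 5 + 2 + 1 + 1 + 1 + 0 = 14

14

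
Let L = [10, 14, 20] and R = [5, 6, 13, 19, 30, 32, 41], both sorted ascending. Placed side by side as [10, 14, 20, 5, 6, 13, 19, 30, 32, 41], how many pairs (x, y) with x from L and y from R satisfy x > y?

For each element r of the right run, count left-run elements greater than r:
r = 5: 10, 14, 20 → 3
r = 6: 10, 14, 20 → 3
r = 13: 14, 20 → 2
r = 19: 20 → 1
r = 30: none → 0
r = 32: none → 0
r = 41: none → 0
Cross-inversions: 3 + 3 + 2 + 1 + 0 + 0 + 0 = 9

9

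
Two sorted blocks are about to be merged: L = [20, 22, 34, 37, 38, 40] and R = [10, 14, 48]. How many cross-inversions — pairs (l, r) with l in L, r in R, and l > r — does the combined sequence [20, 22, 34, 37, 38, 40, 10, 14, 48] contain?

Count, for every r in R, how many entries of L exceed r:
r = 10: 20, 22, 34, 37, 38, 40 → 6
r = 14: 20, 22, 34, 37, 38, 40 → 6
r = 48: none → 0
Cross-inversions: 6 + 6 + 0 = 12

12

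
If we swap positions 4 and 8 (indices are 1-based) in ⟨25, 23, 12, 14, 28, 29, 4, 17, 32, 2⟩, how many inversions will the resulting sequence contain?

Positions 4 and 8 hold 14 and 17; after swapping, the array is [25, 23, 12, 17, 28, 29, 4, 14, 32, 2].
Count, for each position, how many later elements it exceeds:
25 → 23, 12, 17, 4, 14, 2 → 6
23 → 12, 17, 4, 14, 2 → 5
12 → 4, 2 → 2
17 → 4, 14, 2 → 3
28 → 4, 14, 2 → 3
29 → 4, 14, 2 → 3
4 → 2 → 1
14 → 2 → 1
32 → 2 → 1
2 → none → 0
Sum: 6 + 5 + 2 + 3 + 3 + 3 + 1 + 1 + 1 + 0 = 25

25 inversions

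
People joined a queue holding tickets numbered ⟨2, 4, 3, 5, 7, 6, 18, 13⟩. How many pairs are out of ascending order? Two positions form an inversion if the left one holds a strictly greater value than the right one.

Out-of-order pairs: 3

Count, for each position, how many later elements it exceeds:
2 → none → 0
4 → 3 → 1
3 → none → 0
5 → none → 0
7 → 6 → 1
6 → none → 0
18 → 13 → 1
13 → none → 0
Sum: 0 + 1 + 0 + 0 + 1 + 0 + 1 + 0 = 3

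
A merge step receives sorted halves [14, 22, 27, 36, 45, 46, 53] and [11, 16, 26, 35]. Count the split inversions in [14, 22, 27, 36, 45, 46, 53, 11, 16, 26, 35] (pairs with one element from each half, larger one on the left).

Take each right-half value and tally the left-half values above it:
r = 11: 14, 22, 27, 36, 45, 46, 53 → 7
r = 16: 22, 27, 36, 45, 46, 53 → 6
r = 26: 27, 36, 45, 46, 53 → 5
r = 35: 36, 45, 46, 53 → 4
Cross-inversions: 7 + 6 + 5 + 4 = 22

22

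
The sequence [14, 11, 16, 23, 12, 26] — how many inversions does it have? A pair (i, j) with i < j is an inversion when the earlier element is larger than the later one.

Count, for each position, how many later elements it exceeds:
14: 2
11: 0
16: 1
23: 1
12: 0
26: 0
Sum: 2 + 0 + 1 + 1 + 0 + 0 = 4

Inversions: 4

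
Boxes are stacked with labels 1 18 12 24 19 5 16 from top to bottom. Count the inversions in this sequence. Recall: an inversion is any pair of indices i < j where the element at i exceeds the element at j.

For each element, count later entries that are smaller:
1 → none → 0
18 → 12, 5, 16 → 3
12 → 5 → 1
24 → 19, 5, 16 → 3
19 → 5, 16 → 2
5 → none → 0
16 → none → 0
Sum: 0 + 3 + 1 + 3 + 2 + 0 + 0 = 9

9 out-of-order pairs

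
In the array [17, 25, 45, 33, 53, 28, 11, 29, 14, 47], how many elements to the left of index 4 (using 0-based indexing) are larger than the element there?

0

The element at index 4 is 53.
Elements before it: 17, 25, 45, 33
None of them are larger than 53.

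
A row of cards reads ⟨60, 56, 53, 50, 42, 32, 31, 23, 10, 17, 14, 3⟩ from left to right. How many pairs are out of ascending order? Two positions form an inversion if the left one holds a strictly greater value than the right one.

64 out-of-order pairs

Element-by-element contributions:
60 → 56, 53, 50, 42, 32, 31, 23, 10, 17, 14, 3 → 11
56 → 53, 50, 42, 32, 31, 23, 10, 17, 14, 3 → 10
53 → 50, 42, 32, 31, 23, 10, 17, 14, 3 → 9
50 → 42, 32, 31, 23, 10, 17, 14, 3 → 8
42 → 32, 31, 23, 10, 17, 14, 3 → 7
32 → 31, 23, 10, 17, 14, 3 → 6
31 → 23, 10, 17, 14, 3 → 5
23 → 10, 17, 14, 3 → 4
10 → 3 → 1
17 → 14, 3 → 2
14 → 3 → 1
3 → none → 0
Sum: 11 + 10 + 9 + 8 + 7 + 6 + 5 + 4 + 1 + 2 + 1 + 0 = 64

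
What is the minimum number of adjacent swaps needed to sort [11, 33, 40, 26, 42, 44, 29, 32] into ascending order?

The minimum number of adjacent swaps to sort an array equals its inversion count, since every such swap removes exactly one inversion.
Count inversions — for each element, later elements that are smaller:
11: none → 0
33: 26, 29, 32 → 3
40: 26, 29, 32 → 3
26: none → 0
42: 29, 32 → 2
44: 29, 32 → 2
29: none → 0
32: none → 0
Total inversions: 0 + 3 + 3 + 0 + 2 + 2 + 0 + 0 = 10

10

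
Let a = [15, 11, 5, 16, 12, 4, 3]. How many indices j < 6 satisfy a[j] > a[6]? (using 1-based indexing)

5

The element at index 6 is 4.
Elements before it: 15, 11, 5, 16, 12
Those larger than 4: 15, 11, 5, 16, 12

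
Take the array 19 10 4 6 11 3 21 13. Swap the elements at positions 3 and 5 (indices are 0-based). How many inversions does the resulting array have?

12

Positions 3 and 5 hold 6 and 3; after swapping, the array is [19, 10, 4, 3, 11, 6, 21, 13].
Element-by-element contributions:
19 → 10, 4, 3, 11, 6, 13 → 6
10 → 4, 3, 6 → 3
4 → 3 → 1
3 → none → 0
11 → 6 → 1
6 → none → 0
21 → 13 → 1
13 → none → 0
Sum: 6 + 3 + 1 + 0 + 1 + 0 + 1 + 0 = 12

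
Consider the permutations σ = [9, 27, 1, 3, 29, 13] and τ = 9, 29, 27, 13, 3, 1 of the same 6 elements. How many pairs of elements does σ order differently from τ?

6

Assign each item its position (1..6) in the first ordering, then rewrite the second ordering as that position sequence:
positions: 9→1, 27→2, 1→3, 3→4, 29→5, 13→6
second ordering as positions: [1, 5, 2, 6, 4, 3]
Discordant pairs = inversions in this position sequence.
1: 0
5: 2, 4, 3 → 3
2: 0
6: 4, 3 → 2
4: 3 → 1
3: 0
Total: 0 + 3 + 0 + 2 + 1 + 0 = 6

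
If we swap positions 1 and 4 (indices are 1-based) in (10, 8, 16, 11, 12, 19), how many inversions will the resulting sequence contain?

Positions 1 and 4 hold 10 and 11; after swapping, the array is [11, 8, 16, 10, 12, 19].
Count, for each position, how many later elements it exceeds:
11 → 8, 10 → 2
8 → none → 0
16 → 10, 12 → 2
10 → none → 0
12 → none → 0
19 → none → 0
Sum: 2 + 0 + 2 + 0 + 0 + 0 = 4

Inversions: 4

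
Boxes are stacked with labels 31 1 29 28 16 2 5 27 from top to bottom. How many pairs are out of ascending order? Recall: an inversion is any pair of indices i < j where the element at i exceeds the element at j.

18

Sweep left to right; for each value list the smaller values that follow it:
31: 7
1: 0
29: 5
28: 4
16: 2
2: 0
5: 0
27: 0
Sum: 7 + 0 + 5 + 4 + 2 + 0 + 0 + 0 = 18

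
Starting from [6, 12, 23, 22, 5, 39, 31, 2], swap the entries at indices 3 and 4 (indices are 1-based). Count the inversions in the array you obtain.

12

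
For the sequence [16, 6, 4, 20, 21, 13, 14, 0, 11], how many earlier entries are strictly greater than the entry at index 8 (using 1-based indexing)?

The element at index 8 is 0.
Elements before it: 16, 6, 4, 20, 21, 13, 14
Those larger than 0: 16, 6, 4, 20, 21, 13, 14

7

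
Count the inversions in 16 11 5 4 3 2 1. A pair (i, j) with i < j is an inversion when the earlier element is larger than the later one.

For each element, count later entries that are smaller:
16 → 11, 5, 4, 3, 2, 1 → 6
11 → 5, 4, 3, 2, 1 → 5
5 → 4, 3, 2, 1 → 4
4 → 3, 2, 1 → 3
3 → 2, 1 → 2
2 → 1 → 1
1 → none → 0
Sum: 6 + 5 + 4 + 3 + 2 + 1 + 0 = 21

21 out-of-order pairs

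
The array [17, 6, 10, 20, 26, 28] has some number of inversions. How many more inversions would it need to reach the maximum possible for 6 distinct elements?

Maximum inversions for 6 distinct elements is C(6, 2) = 6·5/2 = 15.
Current inversions — for each element, count later smaller elements:
17: 2
6: 0
10: 0
20: 0
26: 0
28: 0
Current total: 2 + 0 + 0 + 0 + 0 + 0 = 2
Shortfall: 15 − 2 = 13

13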